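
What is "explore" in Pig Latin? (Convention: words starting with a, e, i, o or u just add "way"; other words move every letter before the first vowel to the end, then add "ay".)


Word: "explore"
Starts with vowel → add 'way'
Pig Latin = "exploreway"


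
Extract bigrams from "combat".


Word: "combat" (length 6)
Number of bigrams = 6 - 2 + 1 = 5
  Position 0: "co"
  Position 1: "om"
  Position 2: "mb"
  Position 3: "ba"
  Position 4: "at"
Bigrams = "co", "om", "mb", "ba", "at"


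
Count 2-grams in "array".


Word: "array" (length 5)
Number of 2-grams = length - 2 + 1 = 5 - 2 + 1
= 4


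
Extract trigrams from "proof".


Word: "proof" (length 5)
Number of trigrams = 5 - 3 + 1 = 3
  Position 0: "pro"
  Position 1: "roo"
  Position 2: "oof"
Trigrams = "pro", "roo", "oof"


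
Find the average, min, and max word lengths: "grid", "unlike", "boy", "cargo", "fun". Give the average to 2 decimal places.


Lengths: "grid"=4, "unlike"=6, "boy"=3, "cargo"=5, "fun"=3
Sum = 21, Count = 5
Average = 21/5 = 4.20
= avg=4.20, min=3, max=6


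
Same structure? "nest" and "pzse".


Pattern of "nest": [0, 1, 2, 3]
Pattern of "pzse": [0, 1, 2, 3]
Patterns match
Same pattern = Yes


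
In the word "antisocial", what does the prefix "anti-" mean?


Prefix: anti-
Example: antisocial = anti- + social
Meaning = against


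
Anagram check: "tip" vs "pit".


Word 1: "tip" → sorted: ipt
Word 2: "pit" → sorted: ipt
Same letters? ipt == ipt
Anagram = Yes


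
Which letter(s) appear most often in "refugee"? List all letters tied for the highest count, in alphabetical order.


Word: "refugee"
Letter counts:
  'e': 3
  'f': 1
  'g': 1
  'r': 1
  'u': 1
Maximum count = 3
Most frequent = 'e' (3 times each)


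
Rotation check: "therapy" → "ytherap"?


Word: "therapy", Candidate: "ytherap"
Method: check if candidate is substring of word+word
"therapytherapy" contains "ytherap"? Yes
Is rotation = Yes


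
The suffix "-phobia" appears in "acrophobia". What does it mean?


Suffix: -phobia
Example: acrophobia (acro- + -phobia)
Meaning = fear of


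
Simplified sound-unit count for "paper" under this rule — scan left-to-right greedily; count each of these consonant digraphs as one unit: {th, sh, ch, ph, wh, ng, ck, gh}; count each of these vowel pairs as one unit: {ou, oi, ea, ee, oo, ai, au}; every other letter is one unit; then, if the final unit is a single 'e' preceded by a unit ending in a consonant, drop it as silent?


Word: "paper" (5 letters)
Left-to-right scan:
  1. 'p' (letter)
  2. 'a' (letter)
  3. 'p' (letter)
  4. 'e' (letter)
  5. 'r' (letter)
Units from scan: 5
Sound units = 5 units


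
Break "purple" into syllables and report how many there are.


Word: "purple"
Syllable breakdown: pur / ple
Counting: 2 parts
= 2 syllables


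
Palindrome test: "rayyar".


Word: "rayyar"
Reversed: "rayyar"
Forward == Backward? rayyar == rayyar
Palindrome = Yes


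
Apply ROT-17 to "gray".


Word: "gray"
Shift: 17
Each letter → (letter + shift) mod 26:
  'g' (6) + 17 = 23 → 'x'
  'r' (17) + 17 = 8 → 'i'
  'a' (0) + 17 = 17 → 'r'
  'y' (24) + 17 = 15 → 'p'
Result = "xirp"


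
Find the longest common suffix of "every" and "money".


Word 1: "every"
Word 2: "money"
Comparing from end:
  Pos -1: 'y' == 'y'
  Pos -2: 'r' != 'e' (stop)
LCS = "y" (length 1)


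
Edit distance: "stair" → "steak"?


Word 1: "stair" (length 5)
Word 2: "steak" (length 5)
One optimal edit sequence (insert/delete/substitute each cost 1):
  1. keep 's'
  2. keep 't'
  3. substitute 'a' -> 'e'  (+1)
  4. substitute 'i' -> 'a'  (+1)
  5. substitute 'r' -> 'k'  (+1)
Total edit operations: 3
Edit distance = 3


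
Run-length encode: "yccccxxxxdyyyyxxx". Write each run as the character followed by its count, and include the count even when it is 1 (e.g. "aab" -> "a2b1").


String: "yccccxxxxdyyyyxxx"
Scanning for consecutive runs:
  'y' x 1
  'c' x 4
  'x' x 4
  'd' x 1
  'y' x 4
  'x' x 3
RLE = "y1c4x4d1y4x3"


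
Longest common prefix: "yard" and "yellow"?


Word 1: "yard"
Word 2: "yellow"
Comparing from start:
  Pos 0: 'y' == 'y'
  Pos 1: 'a' != 'e' (stop)
LCP = "y" (length 1)


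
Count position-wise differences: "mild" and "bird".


Comparing character by character (same length = 4):
  Pos 0: 'm' vs 'b' !=
  Pos 1: 'i' vs 'i' =
  Pos 2: 'l' vs 'r' !=
  Pos 3: 'd' vs 'd' =
Hamming distance = 2


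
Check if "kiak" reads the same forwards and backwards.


Word: "kiak"
Reversed: "kaik"
Forward == Backward? kiak != kaik
Palindrome = No


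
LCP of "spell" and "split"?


Word 1: "spell"
Word 2: "split"
Comparing from start:
  Pos 0: 's' == 's'
  Pos 1: 'p' == 'p'
  Pos 2: 'e' != 'l' (stop)
LCP = "sp" (length 2)


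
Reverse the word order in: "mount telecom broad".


Original: "mount telecom broad"
Words (1..n): mount | telecom | broad
Reversed (n..1): broad | telecom | mount
Result = "broad telecom mount"


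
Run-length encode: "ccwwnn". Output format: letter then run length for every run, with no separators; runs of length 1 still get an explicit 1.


String: "ccwwnn"
Scanning for consecutive runs:
  'c' x 2
  'w' x 2
  'n' x 2
RLE = "c2w2n2"


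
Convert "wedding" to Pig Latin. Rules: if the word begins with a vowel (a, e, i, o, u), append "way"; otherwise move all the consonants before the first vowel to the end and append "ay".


Word: "wedding"
Starts with consonant(s) → move to end, add 'ay'
Consonant cluster: "w"
Pig Latin = "eddingway"


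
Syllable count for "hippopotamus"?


Word: "hippopotamus"
Syllable breakdown: hip-po-pot-a-mus
Counting: 5 parts
= 5 syllables


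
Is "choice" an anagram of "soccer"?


Word 1: "soccer" → sorted: cceors
Word 2: "choice" → sorted: ccehio
Same letters? cceors != ccehio
Anagram = No


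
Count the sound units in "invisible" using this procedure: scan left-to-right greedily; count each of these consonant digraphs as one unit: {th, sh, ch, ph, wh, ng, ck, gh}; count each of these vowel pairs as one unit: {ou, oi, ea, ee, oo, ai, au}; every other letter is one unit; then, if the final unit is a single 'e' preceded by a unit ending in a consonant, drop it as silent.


Word: "invisible" (9 letters)
Left-to-right scan:
  1. 'i' (letter)
  2. 'n' (letter)
  3. 'v' (letter)
  4. 'i' (letter)
  5. 's' (letter)
  6. 'i' (letter)
  7. 'b' (letter)
  8. 'l' (letter)
  9. 'e' (letter)
Units from scan: 9
Final unit is 'e' after a consonant -> drop as silent (-1)
Sound units = 8 units


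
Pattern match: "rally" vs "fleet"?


Pattern of "rally": [0, 1, 2, 2, 3]
Pattern of "fleet": [0, 1, 2, 2, 3]
Patterns match
Same pattern = Yes


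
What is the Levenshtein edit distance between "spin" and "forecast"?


Word 1: "spin" (length 4)
Word 2: "forecast" (length 8)
One optimal edit sequence (insert/delete/substitute each cost 1):
  1. insert 'f'  (+1)
  2. insert 'o'  (+1)
  3. insert 'r'  (+1)
  4. insert 'e'  (+1)
  5. substitute 's' -> 'c'  (+1)
  6. substitute 'p' -> 'a'  (+1)
  7. substitute 'i' -> 's'  (+1)
  8. substitute 'n' -> 't'  (+1)
Total edit operations: 8
Edit distance = 8


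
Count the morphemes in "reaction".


Word: "reaction"
Morphemes: re- | act | -ion
Each morpheme carries meaning
= 3 morphemes


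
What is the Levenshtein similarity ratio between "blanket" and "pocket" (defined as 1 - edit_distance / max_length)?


Word 1: "blanket" (length 7)
Word 2: "pocket" (length 6)
One optimal edit sequence:
  1. delete 'b'  (+1)
  2. substitute 'l' -> 'p'  (+1)
  3. substitute 'a' -> 'o'  (+1)
  4. substitute 'n' -> 'c'  (+1)
  5. keep 'k'
  6. keep 'e'
  7. keep 't'
Edit distance = 4
Max length = max(7, 6) = 7
Similarity = 1 - 4/7
= 0.4286


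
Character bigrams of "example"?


Word: "example" (length 7)
Number of bigrams = 7 - 2 + 1 = 6
  Position 0: "ex"
  Position 1: "xa"
  Position 2: "am"
  Position 3: "mp"
  Position 4: "pl"
  Position 5: "le"
Bigrams = "ex", "xa", "am", "mp", "pl", "le"


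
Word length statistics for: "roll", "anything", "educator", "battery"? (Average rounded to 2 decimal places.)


Lengths: "roll"=4, "anything"=8, "educator"=8, "battery"=7
Sum = 27, Count = 4
Average = 27/4 = 6.75
= avg=6.75, min=4, max=8


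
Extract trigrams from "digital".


Word: "digital" (length 7)
Number of trigrams = 7 - 3 + 1 = 5
  Position 0: "dig"
  Position 1: "igi"
  Position 2: "git"
  Position 3: "ita"
  Position 4: "tal"
Trigrams = "dig", "igi", "git", "ita", "tal"


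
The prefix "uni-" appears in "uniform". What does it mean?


Prefix: uni-
Example: uniform = uni- + form
Meaning = one


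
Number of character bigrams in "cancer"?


Word: "cancer" (length 6)
Number of 2-grams = length - 2 + 1 = 6 - 2 + 1
= 5


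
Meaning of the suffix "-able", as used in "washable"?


Suffix: -able
Example: washable = wash + -able
Meaning = capable of


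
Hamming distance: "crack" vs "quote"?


Comparing character by character (same length = 5):
  Pos 0: 'c' vs 'q' !=
  Pos 1: 'r' vs 'u' !=
  Pos 2: 'a' vs 'o' !=
  Pos 3: 'c' vs 't' !=
  Pos 4: 'k' vs 'e' !=
Hamming distance = 5


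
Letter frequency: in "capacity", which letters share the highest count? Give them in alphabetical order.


Word: "capacity"
Letter counts:
  'a': 2
  'c': 2
  'i': 1
  'p': 1
  't': 1
  'y': 1
Maximum count = 2
Most frequent = 'a', 'c' (2 times each)


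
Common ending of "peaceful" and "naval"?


Word 1: "peaceful"
Word 2: "naval"
Comparing from end:
  Pos -1: 'l' == 'l'
  Pos -2: 'u' != 'a' (stop)
LCS = "l" (length 1)


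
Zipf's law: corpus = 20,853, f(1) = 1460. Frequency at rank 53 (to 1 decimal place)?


Zipf's law: f(r) = f(1) / r
f(1) = 1460
f(53) = 1460 / 53
= 27.5 occurrences


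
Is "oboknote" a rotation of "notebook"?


Word: "notebook", Candidate: "oboknote"
Method: check if candidate is substring of word+word
"notebooknotebook" contains "oboknote"? No
Is rotation = No


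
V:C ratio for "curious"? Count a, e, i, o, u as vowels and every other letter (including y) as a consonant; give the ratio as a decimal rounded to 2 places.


Word: "curious"
Vowels (a,e,i,o,u): 4
Consonants: 3
Ratio = 4/3
= 1.33


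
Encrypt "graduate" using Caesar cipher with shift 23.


Word: "graduate"
Shift: 23
Each letter → (letter + shift) mod 26:
  'g' (6) + 23 = 3 → 'd'
  'r' (17) + 23 = 14 → 'o'
  'a' (0) + 23 = 23 → 'x'
  'd' (3) + 23 = 0 → 'a'
  'u' (20) + 23 = 17 → 'r'
  'a' (0) + 23 = 23 → 'x'
  't' (19) + 23 = 16 → 'q'
  'e' (4) + 23 = 1 → 'b'
Result = "doxarxqb"


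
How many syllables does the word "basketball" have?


Word: "basketball"
Syllable breakdown: bas · ket · ball
Counting: 3 parts
= 3 syllables


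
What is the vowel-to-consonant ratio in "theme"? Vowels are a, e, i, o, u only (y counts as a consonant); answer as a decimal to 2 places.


Word: "theme"
Vowels (a,e,i,o,u): 2
Consonants: 3
Ratio = 2/3
= 0.67


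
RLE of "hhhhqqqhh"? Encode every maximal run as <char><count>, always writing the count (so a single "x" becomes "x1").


String: "hhhhqqqhh"
Scanning for consecutive runs:
  'h' x 4
  'q' x 3
  'h' x 2
RLE = "h4q3h2"


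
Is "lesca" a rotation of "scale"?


Word: "scale", Candidate: "lesca"
Method: check if candidate is substring of word+word
"scalescale" contains "lesca"? Yes
Is rotation = Yes


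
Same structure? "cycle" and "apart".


Pattern of "cycle": [0, 1, 0, 2, 3]
Pattern of "apart": [0, 1, 0, 2, 3]
Patterns match
Same pattern = Yes


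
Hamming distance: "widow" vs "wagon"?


Comparing character by character (same length = 5):
  Pos 0: 'w' vs 'w' =
  Pos 1: 'i' vs 'a' !=
  Pos 2: 'd' vs 'g' !=
  Pos 3: 'o' vs 'o' =
  Pos 4: 'w' vs 'n' !=
Hamming distance = 3


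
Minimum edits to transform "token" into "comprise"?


Word 1: "token" (length 5)
Word 2: "comprise" (length 8)
One optimal edit sequence (insert/delete/substitute each cost 1):
  1. substitute 't' -> 'c'  (+1)
  2. keep 'o'
  3. insert 'm'  (+1)
  4. insert 'p'  (+1)
  5. insert 'r'  (+1)
  6. substitute 'k' -> 'i'  (+1)
  7. substitute 'e' -> 's'  (+1)
  8. substitute 'n' -> 'e'  (+1)
Total edit operations: 7
Edit distance = 7


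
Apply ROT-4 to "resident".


Word: "resident"
Shift: 4
Each letter → (letter + shift) mod 26:
  'r' (17) + 4 = 21 → 'v'
  'e' (4) + 4 = 8 → 'i'
  's' (18) + 4 = 22 → 'w'
  'i' (8) + 4 = 12 → 'm'
  'd' (3) + 4 = 7 → 'h'
  'e' (4) + 4 = 8 → 'i'
  'n' (13) + 4 = 17 → 'r'
  't' (19) + 4 = 23 → 'x'
Result = "viwmhirx"


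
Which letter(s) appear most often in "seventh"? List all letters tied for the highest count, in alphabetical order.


Word: "seventh"
Letter counts:
  'e': 2
  'h': 1
  'n': 1
  's': 1
  't': 1
  'v': 1
Maximum count = 2
Most frequent = 'e' (2 times each)


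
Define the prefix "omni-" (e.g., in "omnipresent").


Prefix: omni-
Example: omnipresent = omni- + present
Meaning = all


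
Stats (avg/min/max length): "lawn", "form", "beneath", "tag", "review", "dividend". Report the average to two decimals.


Lengths: "lawn"=4, "form"=4, "beneath"=7, "tag"=3, "review"=6, "dividend"=8
Sum = 32, Count = 6
Average = 32/6 = 5.33
= avg=5.33, min=3, max=8


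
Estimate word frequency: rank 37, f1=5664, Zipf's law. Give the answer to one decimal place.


Zipf's law: f(r) = f(1) / r
f(1) = 5664
f(37) = 5664 / 37
= 153.1 occurrences


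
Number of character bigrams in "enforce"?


Word: "enforce" (length 7)
Number of 2-grams = length - 2 + 1 = 7 - 2 + 1
= 6


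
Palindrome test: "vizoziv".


Word: "vizoziv"
Reversed: "vizoziv"
Forward == Backward? vizoziv == vizoziv
Palindrome = Yes


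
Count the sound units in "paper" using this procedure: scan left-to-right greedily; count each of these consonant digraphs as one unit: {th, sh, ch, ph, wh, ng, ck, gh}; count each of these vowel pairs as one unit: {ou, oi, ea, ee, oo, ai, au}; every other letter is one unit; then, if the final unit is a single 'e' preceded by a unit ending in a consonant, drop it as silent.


Word: "paper" (5 letters)
Left-to-right scan:
  [1] 'p' (letter)
  [2] 'a' (letter)
  [3] 'p' (letter)
  [4] 'e' (letter)
  [5] 'r' (letter)
Units from scan: 5
Sound units = 5 units


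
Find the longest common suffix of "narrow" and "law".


Word 1: "narrow"
Word 2: "law"
Comparing from end:
  Pos -1: 'w' == 'w'
  Pos -2: 'o' != 'a' (stop)
LCS = "w" (length 1)


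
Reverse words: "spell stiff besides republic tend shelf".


Original: "spell stiff besides republic tend shelf"
Words (1..n): spell | stiff | besides | republic | tend | shelf
Reversed (n..1): shelf | tend | republic | besides | stiff | spell
Result = "shelf tend republic besides stiff spell"


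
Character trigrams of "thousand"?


Word: "thousand" (length 8)
Number of trigrams = 8 - 3 + 1 = 6
  Position 0: "tho"
  Position 1: "hou"
  Position 2: "ous"
  Position 3: "usa"
  Position 4: "san"
  Position 5: "and"
Trigrams = "tho", "hou", "ous", "usa", "san", "and"


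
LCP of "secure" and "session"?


Word 1: "secure"
Word 2: "session"
Comparing from start:
  Pos 0: 's' == 's'
  Pos 1: 'e' == 'e'
  Pos 2: 'c' != 's' (stop)
LCP = "se" (length 2)


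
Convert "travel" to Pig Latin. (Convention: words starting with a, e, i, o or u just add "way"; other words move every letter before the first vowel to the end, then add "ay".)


Word: "travel"
Starts with consonant(s) → move to end, add 'ay'
Consonant cluster: "tr"
Pig Latin = "aveltray"


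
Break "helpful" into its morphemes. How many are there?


Word: "helpful"
Morphemes: help / -ful
Each morpheme carries meaning
= 2 morphemes


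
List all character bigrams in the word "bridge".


Word: "bridge" (length 6)
Number of bigrams = 6 - 2 + 1 = 5
  Position 0: "br"
  Position 1: "ri"
  Position 2: "id"
  Position 3: "dg"
  Position 4: "ge"
Bigrams = "br", "ri", "id", "dg", "ge"


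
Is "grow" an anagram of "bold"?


Word 1: "bold" → sorted: bdlo
Word 2: "grow" → sorted: gorw
Same letters? bdlo != gorw
Anagram = No


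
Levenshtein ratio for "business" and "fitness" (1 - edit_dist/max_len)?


Word 1: "business" (length 8)
Word 2: "fitness" (length 7)
One optimal edit sequence:
  1. delete 'b'  (+1)
  2. substitute 'u' -> 'f'  (+1)
  3. substitute 's' -> 'i'  (+1)
  4. substitute 'i' -> 't'  (+1)
  5. keep 'n'
  6. keep 'e'
  7. keep 's'
  8. keep 's'
Edit distance = 4
Max length = max(8, 7) = 8
Similarity = 1 - 4/8
= 0.5000


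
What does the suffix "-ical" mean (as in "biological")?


Suffix: -ical
Example: biological = biology + -ical, with a spelling change
Meaning = relating to


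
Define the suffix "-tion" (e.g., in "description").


Suffix: -tion
Example: description (describe + -tion, with a spelling change)
Meaning = act or process


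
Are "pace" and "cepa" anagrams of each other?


Word 1: "pace" → sorted: acep
Word 2: "cepa" → sorted: acep
Same letters? acep == acep
Anagram = Yes


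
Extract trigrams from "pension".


Word: "pension" (length 7)
Number of trigrams = 7 - 3 + 1 = 5
  Position 0: "pen"
  Position 1: "ens"
  Position 2: "nsi"
  Position 3: "sio"
  Position 4: "ion"
Trigrams = "pen", "ens", "nsi", "sio", "ion"


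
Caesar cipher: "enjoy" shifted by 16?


Word: "enjoy"
Shift: 16
Each letter → (letter + shift) mod 26:
  'e' (4) + 16 = 20 → 'u'
  'n' (13) + 16 = 3 → 'd'
  'j' (9) + 16 = 25 → 'z'
  'o' (14) + 16 = 4 → 'e'
  'y' (24) + 16 = 14 → 'o'
Result = "udzeo"


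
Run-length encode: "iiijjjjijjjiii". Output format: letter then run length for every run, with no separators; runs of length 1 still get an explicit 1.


String: "iiijjjjijjjiii"
Scanning for consecutive runs:
  'i' x 3
  'j' x 4
  'i' x 1
  'j' x 3
  'i' x 3
RLE = "i3j4i1j3i3"


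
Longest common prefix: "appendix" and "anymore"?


Word 1: "appendix"
Word 2: "anymore"
Comparing from start:
  Pos 0: 'a' == 'a'
  Pos 1: 'p' != 'n' (stop)
LCP = "a" (length 1)


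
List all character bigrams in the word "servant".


Word: "servant" (length 7)
Number of bigrams = 7 - 2 + 1 = 6
  Position 0: "se"
  Position 1: "er"
  Position 2: "rv"
  Position 3: "va"
  Position 4: "an"
  Position 5: "nt"
Bigrams = "se", "er", "rv", "va", "an", "nt"


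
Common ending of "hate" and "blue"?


Word 1: "hate"
Word 2: "blue"
Comparing from end:
  Pos -1: 'e' == 'e'
  Pos -2: 't' != 'u' (stop)
LCS = "e" (length 1)


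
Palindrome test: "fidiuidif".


Word: "fidiuidif"
Reversed: "fidiuidif"
Forward == Backward? fidiuidif == fidiuidif
Palindrome = Yes


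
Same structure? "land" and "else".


Pattern of "land": [0, 1, 2, 3]
Pattern of "else": [0, 1, 2, 0]
Patterns do not match
Same pattern = No


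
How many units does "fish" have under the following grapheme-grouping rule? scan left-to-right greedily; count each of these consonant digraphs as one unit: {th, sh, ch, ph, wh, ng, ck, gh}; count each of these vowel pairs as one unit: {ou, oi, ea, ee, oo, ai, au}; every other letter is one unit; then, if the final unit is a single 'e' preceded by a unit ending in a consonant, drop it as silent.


Word: "fish" (4 letters)
Left-to-right scan:
  1. 'f' (letter)
  2. 'i' (letter)
  3. 'sh' (digraph)
Units from scan: 3
Sound units = 3 units


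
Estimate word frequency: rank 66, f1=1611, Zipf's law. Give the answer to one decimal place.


Zipf's law: f(r) = f(1) / r
f(1) = 1611
f(66) = 1611 / 66
= 24.4 occurrences


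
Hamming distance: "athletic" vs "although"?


Comparing character by character (same length = 8):
  Pos 0: 'a' vs 'a' =
  Pos 1: 't' vs 'l' !=
  Pos 2: 'h' vs 't' !=
  Pos 3: 'l' vs 'h' !=
  Pos 4: 'e' vs 'o' !=
  Pos 5: 't' vs 'u' !=
  Pos 6: 'i' vs 'g' !=
  Pos 7: 'c' vs 'h' !=
Hamming distance = 7


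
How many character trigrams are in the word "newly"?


Word: "newly" (length 5)
Number of 3-grams = length - 3 + 1 = 5 - 3 + 1
= 3


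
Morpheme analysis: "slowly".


Word: "slowly"
Morphemes: slow / -ly
Each morpheme carries meaning
= 2 morphemes


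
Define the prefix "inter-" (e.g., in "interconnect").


Prefix: inter-
Example: interconnect = inter- + connect
Meaning = between


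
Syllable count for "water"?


Word: "water"
Syllable breakdown: wa | ter
Counting: 2 parts
= 2 syllables


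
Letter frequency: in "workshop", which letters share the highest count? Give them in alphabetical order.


Word: "workshop"
Letter counts:
  'h': 1
  'k': 1
  'o': 2
  'p': 1
  'r': 1
  's': 1
  'w': 1
Maximum count = 2
Most frequent = 'o' (2 times each)


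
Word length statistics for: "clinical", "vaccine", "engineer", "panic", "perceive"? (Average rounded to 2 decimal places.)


Lengths: "clinical"=8, "vaccine"=7, "engineer"=8, "panic"=5, "perceive"=8
Sum = 36, Count = 5
Average = 36/5 = 7.20
= avg=7.20, min=5, max=8


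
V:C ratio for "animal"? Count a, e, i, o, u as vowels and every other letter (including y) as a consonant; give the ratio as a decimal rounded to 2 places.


Word: "animal"
Vowels (a,e,i,o,u): 3
Consonants: 3
Ratio = 3/3
= 1.00


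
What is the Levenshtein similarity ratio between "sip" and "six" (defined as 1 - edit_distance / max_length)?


Word 1: "sip" (length 3)
Word 2: "six" (length 3)
One optimal edit sequence:
  1. keep 's'
  2. keep 'i'
  3. substitute 'p' -> 'x'  (+1)
Edit distance = 1
Max length = max(3, 3) = 3
Similarity = 1 - 1/3
= 0.6667


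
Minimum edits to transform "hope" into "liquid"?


Word 1: "hope" (length 4)
Word 2: "liquid" (length 6)
One optimal edit sequence (insert/delete/substitute each cost 1):
  1. insert 'l'  (+1)
  2. insert 'i'  (+1)
  3. substitute 'h' -> 'q'  (+1)
  4. substitute 'o' -> 'u'  (+1)
  5. substitute 'p' -> 'i'  (+1)
  6. substitute 'e' -> 'd'  (+1)
Total edit operations: 6
Edit distance = 6


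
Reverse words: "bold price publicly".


Original: "bold price publicly"
Words (1..n): bold | price | publicly
Reversed (n..1): publicly | price | bold
Result = "publicly price bold"


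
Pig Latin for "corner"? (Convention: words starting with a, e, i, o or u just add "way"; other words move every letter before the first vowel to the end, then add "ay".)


Word: "corner"
Starts with consonant(s) → move to end, add 'ay'
Consonant cluster: "c"
Pig Latin = "ornercay"


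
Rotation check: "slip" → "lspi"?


Word: "slip", Candidate: "lspi"
Method: check if candidate is substring of word+word
"slipslip" contains "lspi"? No
Is rotation = No


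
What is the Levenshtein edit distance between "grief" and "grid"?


Word 1: "grief" (length 5)
Word 2: "grid" (length 4)
One optimal edit sequence (insert/delete/substitute each cost 1):
  1. keep 'g'
  2. keep 'r'
  3. keep 'i'
  4. delete 'e'  (+1)
  5. substitute 'f' -> 'd'  (+1)
Total edit operations: 2
Edit distance = 2


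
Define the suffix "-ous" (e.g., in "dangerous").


Suffix: -ous
Example: dangerous (danger + -ous)
Meaning = having quality of


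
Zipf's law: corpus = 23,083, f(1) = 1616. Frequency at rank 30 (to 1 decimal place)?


Zipf's law: f(r) = f(1) / r
f(1) = 1616
f(30) = 1616 / 30
= 53.9 occurrences


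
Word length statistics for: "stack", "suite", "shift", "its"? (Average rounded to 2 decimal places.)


Lengths: "stack"=5, "suite"=5, "shift"=5, "its"=3
Sum = 18, Count = 4
Average = 18/4 = 4.50
= avg=4.50, min=3, max=5


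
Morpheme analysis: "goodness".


Word: "goodness"
Morphemes: good + -ness
Each morpheme carries meaning
= 2 morphemes


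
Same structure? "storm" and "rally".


Pattern of "storm": [0, 1, 2, 3, 4]
Pattern of "rally": [0, 1, 2, 2, 3]
Patterns do not match
Same pattern = No


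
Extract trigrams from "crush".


Word: "crush" (length 5)
Number of trigrams = 5 - 3 + 1 = 3
  Position 0: "cru"
  Position 1: "rus"
  Position 2: "ush"
Trigrams = "cru", "rus", "ush"


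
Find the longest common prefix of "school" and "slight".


Word 1: "school"
Word 2: "slight"
Comparing from start:
  Pos 0: 's' == 's'
  Pos 1: 'c' != 'l' (stop)
LCP = "s" (length 1)


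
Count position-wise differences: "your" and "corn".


Comparing character by character (same length = 4):
  Pos 0: 'y' vs 'c' !=
  Pos 1: 'o' vs 'o' =
  Pos 2: 'u' vs 'r' !=
  Pos 3: 'r' vs 'n' !=
Hamming distance = 3


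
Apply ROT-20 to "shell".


Word: "shell"
Shift: 20
Each letter → (letter + shift) mod 26:
  's' (18) + 20 = 12 → 'm'
  'h' (7) + 20 = 1 → 'b'
  'e' (4) + 20 = 24 → 'y'
  'l' (11) + 20 = 5 → 'f'
  'l' (11) + 20 = 5 → 'f'
Result = "mbyff"


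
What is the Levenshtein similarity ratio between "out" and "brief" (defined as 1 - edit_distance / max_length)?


Word 1: "out" (length 3)
Word 2: "brief" (length 5)
One optimal edit sequence:
  1. insert 'b'  (+1)
  2. insert 'r'  (+1)
  3. substitute 'o' -> 'i'  (+1)
  4. substitute 'u' -> 'e'  (+1)
  5. substitute 't' -> 'f'  (+1)
Edit distance = 5
Max length = max(3, 5) = 5
Similarity = 1 - 5/5
= 0.0000


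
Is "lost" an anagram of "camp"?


Word 1: "camp" → sorted: acmp
Word 2: "lost" → sorted: lost
Same letters? acmp != lost
Anagram = No


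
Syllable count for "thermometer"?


Word: "thermometer"
Syllable breakdown: ther · mom · e · ter
Counting: 4 parts
= 4 syllables


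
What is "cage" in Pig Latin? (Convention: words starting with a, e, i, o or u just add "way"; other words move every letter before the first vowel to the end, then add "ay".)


Word: "cage"
Starts with consonant(s) → move to end, add 'ay'
Consonant cluster: "c"
Pig Latin = "agecay"


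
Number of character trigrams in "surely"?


Word: "surely" (length 6)
Number of 3-grams = length - 3 + 1 = 6 - 3 + 1
= 4


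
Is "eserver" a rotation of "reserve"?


Word: "reserve", Candidate: "eserver"
Method: check if candidate is substring of word+word
"reservereserve" contains "eserver"? Yes
Is rotation = Yes


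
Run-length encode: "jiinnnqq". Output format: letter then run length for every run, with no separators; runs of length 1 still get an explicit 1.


String: "jiinnnqq"
Scanning for consecutive runs:
  'j' x 1
  'i' x 2
  'n' x 3
  'q' x 2
RLE = "j1i2n3q2"


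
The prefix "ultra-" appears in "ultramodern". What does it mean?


Prefix: ultra-
Example: ultramodern (ultra- + modern)
Meaning = beyond


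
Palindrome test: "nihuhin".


Word: "nihuhin"
Reversed: "nihuhin"
Forward == Backward? nihuhin == nihuhin
Palindrome = Yes


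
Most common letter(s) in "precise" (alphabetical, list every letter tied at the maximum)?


Word: "precise"
Letter counts:
  'c': 1
  'e': 2
  'i': 1
  'p': 1
  'r': 1
  's': 1
Maximum count = 2
Most frequent = 'e' (2 times each)


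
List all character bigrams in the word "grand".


Word: "grand" (length 5)
Number of bigrams = 5 - 2 + 1 = 4
  Position 0: "gr"
  Position 1: "ra"
  Position 2: "an"
  Position 3: "nd"
Bigrams = "gr", "ra", "an", "nd"


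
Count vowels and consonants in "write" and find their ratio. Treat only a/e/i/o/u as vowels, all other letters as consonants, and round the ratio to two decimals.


Word: "write"
Vowels (a,e,i,o,u): 2
Consonants: 3
Ratio = 2/3
= 0.67


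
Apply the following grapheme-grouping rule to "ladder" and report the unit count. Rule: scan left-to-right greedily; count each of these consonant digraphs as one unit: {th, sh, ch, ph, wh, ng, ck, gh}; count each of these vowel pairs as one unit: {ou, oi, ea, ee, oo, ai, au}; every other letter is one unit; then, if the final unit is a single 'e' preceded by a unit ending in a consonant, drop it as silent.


Word: "ladder" (6 letters)
Left-to-right scan:
  1. 'l' (letter)
  2. 'a' (letter)
  3. 'd' (letter)
  4. 'd' (letter)
  5. 'e' (letter)
  6. 'r' (letter)
Units from scan: 6
Sound units = 6 units


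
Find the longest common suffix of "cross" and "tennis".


Word 1: "cross"
Word 2: "tennis"
Comparing from end:
  Pos -1: 's' == 's'
  Pos -2: 's' != 'i' (stop)
LCS = "s" (length 1)


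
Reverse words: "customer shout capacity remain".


Original: "customer shout capacity remain"
Words (1..n): customer | shout | capacity | remain
Reversed (n..1): remain | capacity | shout | customer
Result = "remain capacity shout customer"


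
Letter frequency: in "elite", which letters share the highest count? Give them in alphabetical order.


Word: "elite"
Letter counts:
  'e': 2
  'i': 1
  'l': 1
  't': 1
Maximum count = 2
Most frequent = 'e' (2 times each)


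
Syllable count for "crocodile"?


Word: "crocodile"
Syllable breakdown: croc · o · dile
Counting: 3 parts
= 3 syllables


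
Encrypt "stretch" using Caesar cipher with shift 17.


Word: "stretch"
Shift: 17
Each letter → (letter + shift) mod 26:
  's' (18) + 17 = 9 → 'j'
  't' (19) + 17 = 10 → 'k'
  'r' (17) + 17 = 8 → 'i'
  'e' (4) + 17 = 21 → 'v'
  't' (19) + 17 = 10 → 'k'
  'c' (2) + 17 = 19 → 't'
  'h' (7) + 17 = 24 → 'y'
Result = "jkivkty"


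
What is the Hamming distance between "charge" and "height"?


Comparing character by character (same length = 6):
  Pos 0: 'c' vs 'h' !=
  Pos 1: 'h' vs 'e' !=
  Pos 2: 'a' vs 'i' !=
  Pos 3: 'r' vs 'g' !=
  Pos 4: 'g' vs 'h' !=
  Pos 5: 'e' vs 't' !=
Hamming distance = 6


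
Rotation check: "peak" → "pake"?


Word: "peak", Candidate: "pake"
Method: check if candidate is substring of word+word
"peakpeak" contains "pake"? No
Is rotation = No


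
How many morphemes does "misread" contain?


Word: "misread"
Morphemes: mis- / read
Each morpheme carries meaning
= 2 morphemes


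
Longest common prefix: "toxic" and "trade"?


Word 1: "toxic"
Word 2: "trade"
Comparing from start:
  Pos 0: 't' == 't'
  Pos 1: 'o' != 'r' (stop)
LCP = "t" (length 1)


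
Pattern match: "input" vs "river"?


Pattern of "input": [0, 1, 2, 3, 4]
Pattern of "river": [0, 1, 2, 3, 0]
Patterns do not match
Same pattern = No


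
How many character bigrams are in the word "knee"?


Word: "knee" (length 4)
Number of 2-grams = length - 2 + 1 = 4 - 2 + 1
= 3


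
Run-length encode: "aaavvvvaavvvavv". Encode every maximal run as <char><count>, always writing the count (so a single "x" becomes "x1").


String: "aaavvvvaavvvavv"
Scanning for consecutive runs:
  'a' x 3
  'v' x 4
  'a' x 2
  'v' x 3
  'a' x 1
  'v' x 2
RLE = "a3v4a2v3a1v2"


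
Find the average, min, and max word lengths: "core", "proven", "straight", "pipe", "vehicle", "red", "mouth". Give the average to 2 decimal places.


Lengths: "core"=4, "proven"=6, "straight"=8, "pipe"=4, "vehicle"=7, "red"=3, "mouth"=5
Sum = 37, Count = 7
Average = 37/7 = 5.29
= avg=5.29, min=3, max=8


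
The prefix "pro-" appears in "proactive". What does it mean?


Prefix: pro-
Example: proactive (pro- + active)
Meaning = forward / in favor of


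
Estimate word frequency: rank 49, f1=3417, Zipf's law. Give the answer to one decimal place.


Zipf's law: f(r) = f(1) / r
f(1) = 3417
f(49) = 3417 / 49
= 69.7 occurrences


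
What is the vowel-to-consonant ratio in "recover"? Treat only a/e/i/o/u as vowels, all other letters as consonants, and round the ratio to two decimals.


Word: "recover"
Vowels (a,e,i,o,u): 3
Consonants: 4
Ratio = 3/4
= 0.75


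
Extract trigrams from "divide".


Word: "divide" (length 6)
Number of trigrams = 6 - 3 + 1 = 4
  Position 0: "div"
  Position 1: "ivi"
  Position 2: "vid"
  Position 3: "ide"
Trigrams = "div", "ivi", "vid", "ide"


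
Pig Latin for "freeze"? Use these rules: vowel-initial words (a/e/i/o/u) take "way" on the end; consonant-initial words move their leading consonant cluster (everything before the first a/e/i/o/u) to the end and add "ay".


Word: "freeze"
Starts with consonant(s) → move to end, add 'ay'
Consonant cluster: "fr"
Pig Latin = "eezefray"


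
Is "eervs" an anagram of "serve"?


Word 1: "serve" → sorted: eersv
Word 2: "eervs" → sorted: eersv
Same letters? eersv == eersv
Anagram = Yes


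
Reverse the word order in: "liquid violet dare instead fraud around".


Original: "liquid violet dare instead fraud around"
Words (1..n): liquid | violet | dare | instead | fraud | around
Reversed (n..1): around | fraud | instead | dare | violet | liquid
Result = "around fraud instead dare violet liquid"


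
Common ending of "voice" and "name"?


Word 1: "voice"
Word 2: "name"
Comparing from end:
  Pos -1: 'e' == 'e'
  Pos -2: 'c' != 'm' (stop)
LCS = "e" (length 1)


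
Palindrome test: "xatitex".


Word: "xatitex"
Reversed: "xetitax"
Forward == Backward? xatitex != xetitax
Palindrome = No


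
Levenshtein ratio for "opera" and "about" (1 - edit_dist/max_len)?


Word 1: "opera" (length 5)
Word 2: "about" (length 5)
One optimal edit sequence:
  1. substitute 'o' -> 'a'  (+1)
  2. substitute 'p' -> 'b'  (+1)
  3. substitute 'e' -> 'o'  (+1)
  4. substitute 'r' -> 'u'  (+1)
  5. substitute 'a' -> 't'  (+1)
Edit distance = 5
Max length = max(5, 5) = 5
Similarity = 1 - 5/5
= 0.0000


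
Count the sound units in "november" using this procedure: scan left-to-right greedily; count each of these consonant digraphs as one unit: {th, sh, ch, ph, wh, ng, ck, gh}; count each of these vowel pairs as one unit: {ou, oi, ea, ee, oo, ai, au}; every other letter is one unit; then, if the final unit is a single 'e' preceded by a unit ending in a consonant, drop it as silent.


Word: "november" (8 letters)
Left-to-right scan:
  1. 'n' (letter)
  2. 'o' (letter)
  3. 'v' (letter)
  4. 'e' (letter)
  5. 'm' (letter)
  6. 'b' (letter)
  7. 'e' (letter)
  8. 'r' (letter)
Units from scan: 8
Sound units = 8 units


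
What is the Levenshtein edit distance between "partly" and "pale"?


Word 1: "partly" (length 6)
Word 2: "pale" (length 4)
One optimal edit sequence (insert/delete/substitute each cost 1):
  1. keep 'p'
  2. keep 'a'
  3. delete 'r'  (+1)
  4. delete 't'  (+1)
  5. keep 'l'
  6. substitute 'y' -> 'e'  (+1)
Total edit operations: 3
Edit distance = 3


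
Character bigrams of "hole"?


Word: "hole" (length 4)
Number of bigrams = 4 - 2 + 1 = 3
  Position 0: "ho"
  Position 1: "ol"
  Position 2: "le"
Bigrams = "ho", "ol", "le"


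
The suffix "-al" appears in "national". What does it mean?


Suffix: -al
Example: national (nation + -al)
Meaning = relating to


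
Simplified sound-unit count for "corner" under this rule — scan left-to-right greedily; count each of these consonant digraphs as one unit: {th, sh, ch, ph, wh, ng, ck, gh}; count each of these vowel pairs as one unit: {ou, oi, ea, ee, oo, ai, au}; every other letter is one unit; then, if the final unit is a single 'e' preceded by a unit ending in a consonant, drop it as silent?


Word: "corner" (6 letters)
Left-to-right scan:
  [1] 'c' (letter)
  [2] 'o' (letter)
  [3] 'r' (letter)
  [4] 'n' (letter)
  [5] 'e' (letter)
  [6] 'r' (letter)
Units from scan: 6
Sound units = 6 units


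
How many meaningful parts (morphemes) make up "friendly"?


Word: "friendly"
Morphemes: friend / -ly
Each morpheme carries meaning
= 2 morphemes


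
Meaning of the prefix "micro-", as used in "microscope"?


Prefix: micro-
Example: microscope = micro- + scope
Meaning = small


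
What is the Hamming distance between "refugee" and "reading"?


Comparing character by character (same length = 7):
  Pos 0: 'r' vs 'r' =
  Pos 1: 'e' vs 'e' =
  Pos 2: 'f' vs 'a' !=
  Pos 3: 'u' vs 'd' !=
  Pos 4: 'g' vs 'i' !=
  Pos 5: 'e' vs 'n' !=
  Pos 6: 'e' vs 'g' !=
Hamming distance = 5


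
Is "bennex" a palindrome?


Word: "bennex"
Reversed: "xenneb"
Forward == Backward? bennex != xenneb
Palindrome = No


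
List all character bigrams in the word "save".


Word: "save" (length 4)
Number of bigrams = 4 - 2 + 1 = 3
  Position 0: "sa"
  Position 1: "av"
  Position 2: "ve"
Bigrams = "sa", "av", "ve"


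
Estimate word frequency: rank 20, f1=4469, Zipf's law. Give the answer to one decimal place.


Zipf's law: f(r) = f(1) / r
f(1) = 4469
f(20) = 4469 / 20
= 223.5 occurrences


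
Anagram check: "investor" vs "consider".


Word 1: "investor" → sorted: einorstv
Word 2: "consider" → sorted: cdeinors
Same letters? einorstv != cdeinors
Anagram = No


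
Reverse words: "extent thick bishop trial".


Original: "extent thick bishop trial"
Words (1..n): extent | thick | bishop | trial
Reversed (n..1): trial | bishop | thick | extent
Result = "trial bishop thick extent"


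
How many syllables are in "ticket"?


Word: "ticket"
Syllable breakdown: tick · et
Counting: 2 parts
= 2 syllables


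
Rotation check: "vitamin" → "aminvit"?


Word: "vitamin", Candidate: "aminvit"
Method: check if candidate is substring of word+word
"vitaminvitamin" contains "aminvit"? Yes
Is rotation = Yes


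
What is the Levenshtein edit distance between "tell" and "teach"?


Word 1: "tell" (length 4)
Word 2: "teach" (length 5)
One optimal edit sequence (insert/delete/substitute each cost 1):
  1. keep 't'
  2. keep 'e'
  3. insert 'a'  (+1)
  4. substitute 'l' -> 'c'  (+1)
  5. substitute 'l' -> 'h'  (+1)
Total edit operations: 3
Edit distance = 3


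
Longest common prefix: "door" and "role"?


Word 1: "door"
Word 2: "role"
Comparing from start:
  Pos 0: 'd' != 'r' (stop)
LCP = "" (length 0)


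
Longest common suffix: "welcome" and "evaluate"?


Word 1: "welcome"
Word 2: "evaluate"
Comparing from end:
  Pos -1: 'e' == 'e'
  Pos -2: 'm' != 't' (stop)
LCS = "e" (length 1)


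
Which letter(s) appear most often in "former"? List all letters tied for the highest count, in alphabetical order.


Word: "former"
Letter counts:
  'e': 1
  'f': 1
  'm': 1
  'o': 1
  'r': 2
Maximum count = 2
Most frequent = 'r' (2 times each)


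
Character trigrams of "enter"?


Word: "enter" (length 5)
Number of trigrams = 5 - 3 + 1 = 3
  Position 0: "ent"
  Position 1: "nte"
  Position 2: "ter"
Trigrams = "ent", "nte", "ter"


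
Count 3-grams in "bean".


Word: "bean" (length 4)
Number of 3-grams = length - 3 + 1 = 4 - 3 + 1
= 2


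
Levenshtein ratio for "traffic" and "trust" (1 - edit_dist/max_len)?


Word 1: "traffic" (length 7)
Word 2: "trust" (length 5)
One optimal edit sequence:
  1. keep 't'
  2. keep 'r'
  3. delete 'a'  (+1)
  4. delete 'f'  (+1)
  5. substitute 'f' -> 'u'  (+1)
  6. substitute 'i' -> 's'  (+1)
  7. substitute 'c' -> 't'  (+1)
Edit distance = 5
Max length = max(7, 5) = 7
Similarity = 1 - 5/7
= 0.2857


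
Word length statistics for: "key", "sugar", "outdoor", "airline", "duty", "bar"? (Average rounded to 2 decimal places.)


Lengths: "key"=3, "sugar"=5, "outdoor"=7, "airline"=7, "duty"=4, "bar"=3
Sum = 29, Count = 6
Average = 29/6 = 4.83
= avg=4.83, min=3, max=7


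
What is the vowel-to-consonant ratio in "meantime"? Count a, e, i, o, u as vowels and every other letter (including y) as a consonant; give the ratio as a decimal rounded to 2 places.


Word: "meantime"
Vowels (a,e,i,o,u): 4
Consonants: 4
Ratio = 4/4
= 1.00


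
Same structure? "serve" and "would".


Pattern of "serve": [0, 1, 2, 3, 1]
Pattern of "would": [0, 1, 2, 3, 4]
Patterns do not match
Same pattern = No


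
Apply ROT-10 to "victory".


Word: "victory"
Shift: 10
Each letter → (letter + shift) mod 26:
  'v' (21) + 10 = 5 → 'f'
  'i' (8) + 10 = 18 → 's'
  'c' (2) + 10 = 12 → 'm'
  't' (19) + 10 = 3 → 'd'
  'o' (14) + 10 = 24 → 'y'
  'r' (17) + 10 = 1 → 'b'
  'y' (24) + 10 = 8 → 'i'
Result = "fsmdybi"


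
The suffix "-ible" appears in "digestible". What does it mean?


Suffix: -ible
Example: digestible = digest + -ible
Meaning = capable of


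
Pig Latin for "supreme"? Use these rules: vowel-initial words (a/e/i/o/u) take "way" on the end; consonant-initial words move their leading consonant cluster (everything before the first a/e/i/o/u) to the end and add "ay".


Word: "supreme"
Starts with consonant(s) → move to end, add 'ay'
Consonant cluster: "s"
Pig Latin = "upremesay"
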